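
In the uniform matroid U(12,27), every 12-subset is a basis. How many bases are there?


Bases of U(12,27) are all 12-element subsets of the 27-element ground set.
Number of bases = C(27,12).
C(27,12) = 27! / (12! * 15!) = 17383860.

17383860


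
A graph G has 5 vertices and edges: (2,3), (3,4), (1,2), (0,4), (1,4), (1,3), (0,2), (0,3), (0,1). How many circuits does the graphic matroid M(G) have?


A circuit in a graphic matroid = edge set of a simple cycle.
G has 5 vertices and 9 edges.
Enumerating all minimal edge subsets forming cycles...
Total circuits found: 22.

22


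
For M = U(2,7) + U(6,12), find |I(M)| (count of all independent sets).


For a direct sum, |I(M1+M2)| = |I(M1)| * |I(M2)|.
|I(U(2,7))| = sum C(7,k) for k=0..2 = 29.
|I(U(6,12))| = sum C(12,k) for k=0..6 = 2510.
Total = 29 * 2510 = 72790.

72790


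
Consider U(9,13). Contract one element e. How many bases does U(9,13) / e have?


Contracting e from U(9,13) gives U(8,12).
Bases of U(8,12) = C(12,8) = 495.

495


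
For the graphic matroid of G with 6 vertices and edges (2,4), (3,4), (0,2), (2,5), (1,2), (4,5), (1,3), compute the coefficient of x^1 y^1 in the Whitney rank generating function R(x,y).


R(x,y) = sum over A in 2^E of x^(r(E)-r(A)) * y^(|A|-r(A)).
G has 6 vertices, 7 edges. r(E) = 5.
Enumerate all 2^7 = 128 subsets.
Count subsets with r(E)-r(A)=1 and |A|-r(A)=1: 10.

10


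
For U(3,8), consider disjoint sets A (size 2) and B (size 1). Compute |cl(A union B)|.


|A union B| = 2 + 1 = 3 (disjoint).
In U(3,8), cl(S) = S if |S| < 3, else cl(S) = E.
Since 3 >= 3, cl(A union B) = E.
|cl(A union B)| = 8.

8


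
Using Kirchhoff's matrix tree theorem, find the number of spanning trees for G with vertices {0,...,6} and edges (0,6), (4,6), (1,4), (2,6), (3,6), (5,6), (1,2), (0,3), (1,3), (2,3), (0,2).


By Kirchhoff's matrix tree theorem, the number of spanning trees equals
the determinant of any cofactor of the Laplacian matrix L.
G has 7 vertices and 11 edges.
Computing the (6 x 6) cofactor determinant gives 115.

115


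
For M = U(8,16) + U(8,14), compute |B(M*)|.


(M1+M2)* = M1* + M2*.
M1* = U(8,16), bases: C(16,8) = 12870.
M2* = U(6,14), bases: C(14,6) = 3003.
|B(M*)| = 12870 * 3003 = 38648610.

38648610


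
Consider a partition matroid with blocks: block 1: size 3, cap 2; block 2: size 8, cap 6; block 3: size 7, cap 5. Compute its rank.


Rank of a partition matroid = sum of min(|Si|, ci) for each block.
= min(3,2) + min(8,6) + min(7,5)
= 2 + 6 + 5
= 13.

13


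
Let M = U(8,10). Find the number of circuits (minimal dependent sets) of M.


In U(8,10), circuits are the (9)-element subsets.
Any set of 9 elements is dependent, and removing any one element gives
an independent set of size 8, so it is a minimal dependent set.
Number of circuits = C(10,9) = 10.

10


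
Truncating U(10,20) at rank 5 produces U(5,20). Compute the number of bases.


Truncating U(10,20) to rank 5 gives U(5,20).
Bases of U(5,20) are all 5-element subsets of 20 elements.
Number of bases = C(20,5) = 20! / (5! * 15!) = 15504.

15504


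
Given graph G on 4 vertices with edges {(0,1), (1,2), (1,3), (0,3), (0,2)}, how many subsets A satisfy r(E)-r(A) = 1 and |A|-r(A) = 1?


R(x,y) = sum over A in 2^E of x^(r(E)-r(A)) * y^(|A|-r(A)).
G has 4 vertices, 5 edges. r(E) = 3.
Enumerate all 2^5 = 32 subsets.
Count subsets with r(E)-r(A)=1 and |A|-r(A)=1: 2.

2


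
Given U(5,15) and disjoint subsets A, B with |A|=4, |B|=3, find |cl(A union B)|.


|A union B| = 4 + 3 = 7 (disjoint).
In U(5,15), cl(S) = S if |S| < 5, else cl(S) = E.
Since 7 >= 5, cl(A union B) = E.
|cl(A union B)| = 15.

15


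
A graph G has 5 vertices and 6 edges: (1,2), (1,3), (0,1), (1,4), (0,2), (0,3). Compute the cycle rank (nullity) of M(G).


Cycle rank (nullity) = |E| - r(M) = |E| - (|V| - c).
|E| = 6, |V| = 5, c = 1.
Nullity = 6 - (5 - 1) = 6 - 4 = 2.

2


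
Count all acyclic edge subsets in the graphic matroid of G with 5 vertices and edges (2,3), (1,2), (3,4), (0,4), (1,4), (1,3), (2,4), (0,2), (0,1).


An independent set in a graphic matroid is an acyclic edge subset.
G has 5 vertices and 9 edges.
Enumerate all 2^9 = 512 subsets, checking for acyclicity.
Total independent sets = 198.

198


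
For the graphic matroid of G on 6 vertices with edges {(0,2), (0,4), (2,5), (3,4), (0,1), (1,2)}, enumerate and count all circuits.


A circuit in a graphic matroid = edge set of a simple cycle.
G has 6 vertices and 6 edges.
Enumerating all minimal edge subsets forming cycles...
Total circuits found: 1.

1


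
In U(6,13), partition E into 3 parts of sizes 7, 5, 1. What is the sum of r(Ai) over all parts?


r(Ai) = min(|Ai|, 6) for each part.
Sum = min(7,6) + min(5,6) + min(1,6)
    = 6 + 5 + 1
    = 12.

12


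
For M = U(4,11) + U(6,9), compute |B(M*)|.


(M1+M2)* = M1* + M2*.
M1* = U(7,11), bases: C(11,7) = 330.
M2* = U(3,9), bases: C(9,3) = 84.
|B(M*)| = 330 * 84 = 27720.

27720


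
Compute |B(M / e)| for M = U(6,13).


Contracting e from U(6,13) gives U(5,12).
Bases of U(5,12) = C(12,5) = 12! / (5! * 7!) = 792.

792


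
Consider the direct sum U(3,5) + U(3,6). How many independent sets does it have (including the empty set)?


For a direct sum, |I(M1+M2)| = |I(M1)| * |I(M2)|.
|I(U(3,5))| = sum C(5,k) for k=0..3 = 26.
|I(U(3,6))| = sum C(6,k) for k=0..3 = 42.
Total = 26 * 42 = 1092.

1092


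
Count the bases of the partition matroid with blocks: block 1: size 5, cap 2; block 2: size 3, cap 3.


A basis picks exactly ci elements from block i.
Number of bases = product of C(|Si|, ci).
= C(5,2) * C(3,3)
= 10 * 1
= 10.

10


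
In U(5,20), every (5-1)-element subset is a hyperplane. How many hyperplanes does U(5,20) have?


Hyperplanes of U(5,20) are flats of rank 4.
In a uniform matroid, these are exactly the (4)-element subsets.
Count = C(20,4) = 20! / (4! * 16!) = 4845.

4845


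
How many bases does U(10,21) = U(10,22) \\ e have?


Deleting e from U(10,22) gives U(10,21) since n > r.
Bases of U(10,21) = C(21,10) = 21! / (10! * 11!) = 352716.

352716


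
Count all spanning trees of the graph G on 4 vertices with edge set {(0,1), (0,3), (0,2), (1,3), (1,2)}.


By Kirchhoff's matrix tree theorem, the number of spanning trees equals
the determinant of any cofactor of the Laplacian matrix L.
G has 4 vertices and 5 edges.
Computing the (3 x 3) cofactor determinant gives 8.

8


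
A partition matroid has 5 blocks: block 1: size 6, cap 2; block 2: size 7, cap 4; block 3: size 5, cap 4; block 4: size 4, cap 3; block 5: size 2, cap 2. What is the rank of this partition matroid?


Rank of a partition matroid = sum of min(|Si|, ci) for each block.
= min(6,2) + min(7,4) + min(5,4) + min(4,3) + min(2,2)
= 2 + 4 + 4 + 3 + 2
= 15.

15


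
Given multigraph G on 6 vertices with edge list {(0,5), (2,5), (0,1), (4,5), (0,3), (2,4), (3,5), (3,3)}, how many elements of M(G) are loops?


In a graphic matroid, a loop is a self-loop edge (u,u) with rank 0.
Examining all 8 edges for self-loops...
Self-loops found: (3,3)
Number of loops = 1.

1


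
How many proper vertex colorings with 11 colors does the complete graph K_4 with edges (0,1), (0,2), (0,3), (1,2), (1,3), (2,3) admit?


P(K_4, k) = k(k-1)(k-2)...(k-3).
P(11) = (11) * (10) * (9) * (8) = 7920.

7920


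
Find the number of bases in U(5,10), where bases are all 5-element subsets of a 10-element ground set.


Bases of U(5,10) are all 5-element subsets of the 10-element ground set.
Number of bases = C(10,5).
C(10,5) = 252.

252


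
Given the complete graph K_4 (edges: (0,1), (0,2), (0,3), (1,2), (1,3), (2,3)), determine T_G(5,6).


T(K_4; x,y) = x^3 + 3x^2 + 4xy + 2x + y^3 + 3y^2 + 2y.
Substituting x=5, y=6:
= 125 + 75 + 120 + 10 + 216 + 108 + 12
= 666.

666


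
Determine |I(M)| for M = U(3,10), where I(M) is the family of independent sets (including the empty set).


Independent sets of U(3,10) are all subsets of size <= 3.
Count = C(10,0) + C(10,1) + C(10,2) + C(10,3)
     = 1 + 10 + 45 + 120
     = 176.

176


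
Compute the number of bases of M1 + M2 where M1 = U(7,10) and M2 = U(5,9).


Bases of a direct sum M1 + M2: |B| = |B(M1)| * |B(M2)|.
|B(U(7,10))| = C(10,7) = 120.
|B(U(5,9))| = C(9,5) = 126.
Total bases = 120 * 126 = 15120.

15120


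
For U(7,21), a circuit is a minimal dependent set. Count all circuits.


In U(7,21), circuits are the (8)-element subsets.
Any set of 8 elements is dependent, and removing any one element gives
an independent set of size 7, so it is a minimal dependent set.
Number of circuits = C(21,8) = 203490.

203490


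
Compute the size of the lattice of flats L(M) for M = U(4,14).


Flats of U(4,14): every subset of size < 4 is a flat, plus E itself.
Count = C(14,0) + C(14,1) + C(14,2) + C(14,3) + 1
     = 1 + 14 + 91 + 364 + 1
     = 471.

471


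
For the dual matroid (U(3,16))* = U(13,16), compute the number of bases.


The dual of U(r,n) is U(n-r, n) = U(13,16).
Bases of U(13,16) are all (13)-element subsets.
|B(M*)| = (16 choose 13) = 560.

560


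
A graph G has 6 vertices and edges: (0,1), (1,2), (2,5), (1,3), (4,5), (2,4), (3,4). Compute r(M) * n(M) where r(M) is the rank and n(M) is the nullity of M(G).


r(M) = |V| - c = 6 - 1 = 5.
nullity = |E| - r(M) = 7 - 5 = 2.
Product = 5 * 2 = 10.

10


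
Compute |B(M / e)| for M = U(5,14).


Contracting e from U(5,14) gives U(4,13).
Bases of U(4,13) = (13 choose 4) = 715.

715


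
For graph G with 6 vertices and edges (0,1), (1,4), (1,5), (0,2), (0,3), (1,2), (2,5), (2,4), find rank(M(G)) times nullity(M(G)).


r(M) = |V| - c = 6 - 1 = 5.
nullity = |E| - r(M) = 8 - 5 = 3.
Product = 5 * 3 = 15.

15


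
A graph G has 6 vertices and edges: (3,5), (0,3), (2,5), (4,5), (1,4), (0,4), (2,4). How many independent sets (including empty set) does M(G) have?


An independent set in a graphic matroid is an acyclic edge subset.
G has 6 vertices and 7 edges.
Enumerate all 2^7 = 128 subsets, checking for acyclicity.
Total independent sets = 104.

104


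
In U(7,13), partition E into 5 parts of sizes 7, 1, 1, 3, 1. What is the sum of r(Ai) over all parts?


r(Ai) = min(|Ai|, 7) for each part.
Sum = min(7,7) + min(1,7) + min(1,7) + min(3,7) + min(1,7)
    = 7 + 1 + 1 + 3 + 1
    = 13.

13


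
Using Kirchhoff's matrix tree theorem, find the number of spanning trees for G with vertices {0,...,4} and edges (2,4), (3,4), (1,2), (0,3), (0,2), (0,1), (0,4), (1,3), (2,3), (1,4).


By Kirchhoff's matrix tree theorem, the number of spanning trees equals
the determinant of any cofactor of the Laplacian matrix L.
G has 5 vertices and 10 edges.
Computing the (4 x 4) cofactor determinant gives 125.

125


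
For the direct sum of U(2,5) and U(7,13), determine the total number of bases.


Bases of a direct sum M1 + M2: |B| = |B(M1)| * |B(M2)|.
|B(U(2,5))| = C(5,2) = 10.
|B(U(7,13))| = C(13,7) = 1716.
Total bases = 10 * 1716 = 17160.

17160


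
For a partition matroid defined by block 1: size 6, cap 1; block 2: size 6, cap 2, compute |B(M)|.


A basis picks exactly ci elements from block i.
Number of bases = product of C(|Si|, ci).
= C(6,1) * C(6,2)
= 6 * 15
= 90.

90


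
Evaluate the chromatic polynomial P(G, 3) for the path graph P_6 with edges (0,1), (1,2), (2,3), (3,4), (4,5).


P(P_6, k) = k * (k-1)^(5).
P(3) = 3 * 2^5 = 3 * 32 = 96.

96


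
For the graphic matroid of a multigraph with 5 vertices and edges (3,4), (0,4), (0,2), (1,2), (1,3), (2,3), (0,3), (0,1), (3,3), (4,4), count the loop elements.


In a graphic matroid, a loop is a self-loop edge (u,u) with rank 0.
Examining all 10 edges for self-loops...
Self-loops found: (3,3), (4,4)
Number of loops = 2.

2


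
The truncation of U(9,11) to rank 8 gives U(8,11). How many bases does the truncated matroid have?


Truncating U(9,11) to rank 8 gives U(8,11).
Bases of U(8,11) are all 8-element subsets of 11 elements.
Number of bases = (11 choose 8) = 165.

165


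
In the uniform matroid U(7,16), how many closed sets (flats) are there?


Flats of U(7,16): every subset of size < 7 is a flat, plus E itself.
Count = C(16,0) + C(16,1) + C(16,2) + C(16,3) + C(16,4) + C(16,5) + C(16,6) + 1
     = 1 + 16 + 120 + 560 + 1820 + 4368 + 8008 + 1
     = 14894.

14894


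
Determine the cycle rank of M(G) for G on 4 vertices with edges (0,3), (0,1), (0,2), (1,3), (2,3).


Cycle rank (nullity) = |E| - r(M) = |E| - (|V| - c).
|E| = 5, |V| = 4, c = 1.
Nullity = 5 - (4 - 1) = 5 - 3 = 2.

2


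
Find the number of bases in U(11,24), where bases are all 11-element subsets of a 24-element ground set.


Bases of U(11,24) are all 11-element subsets of the 24-element ground set.
Number of bases = C(24,11).
C(24,11) = 24! / (11! * 13!) = 2496144.

2496144


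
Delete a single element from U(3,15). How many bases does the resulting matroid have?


Deleting e from U(3,15) gives U(3,14) since n > r.
Bases of U(3,14) = C(14,3) = (14 * 13 * 12) / (1 * 2 * 3) = 364.

364


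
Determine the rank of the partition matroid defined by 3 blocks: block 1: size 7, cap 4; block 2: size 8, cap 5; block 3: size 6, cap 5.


Rank of a partition matroid = sum of min(|Si|, ci) for each block.
= min(7,4) + min(8,5) + min(6,5)
= 4 + 5 + 5
= 14.

14


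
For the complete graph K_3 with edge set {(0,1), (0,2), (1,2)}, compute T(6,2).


T(K_3; x,y) = x^2 + x + y.
T(6,2) = 36 + 6 + 2 = 44.

44


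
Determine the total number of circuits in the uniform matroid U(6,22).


In U(6,22), circuits are the (7)-element subsets.
Any set of 7 elements is dependent, and removing any one element gives
an independent set of size 6, so it is a minimal dependent set.
Number of circuits = (22 choose 7) = 170544.

170544


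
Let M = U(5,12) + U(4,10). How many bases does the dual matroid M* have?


(M1+M2)* = M1* + M2*.
M1* = U(7,12), bases: C(12,7) = 792.
M2* = U(6,10), bases: C(10,6) = 210.
|B(M*)| = 792 * 210 = 166320.

166320


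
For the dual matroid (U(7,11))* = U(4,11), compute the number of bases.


The dual of U(r,n) is U(n-r, n) = U(4,11).
Bases of U(4,11) are all (4)-element subsets.
|B(M*)| = C(11,4) = (11 * 10 * 9 * 8) / (1 * 2 * 3 * 4) = 330.

330


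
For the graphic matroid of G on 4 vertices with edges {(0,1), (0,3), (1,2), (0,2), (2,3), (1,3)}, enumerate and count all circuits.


A circuit in a graphic matroid = edge set of a simple cycle.
G has 4 vertices and 6 edges.
Enumerating all minimal edge subsets forming cycles...
Total circuits found: 7.

7


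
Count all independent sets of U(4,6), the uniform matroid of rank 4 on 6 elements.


Independent sets of U(4,6) are all subsets of size <= 4.
Count = (6 choose 0) + (6 choose 1) + (6 choose 2) + (6 choose 3) + (6 choose 4)
     = 1 + 6 + 15 + 20 + 15
     = 57.

57


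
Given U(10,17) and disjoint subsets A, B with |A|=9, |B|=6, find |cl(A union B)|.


|A union B| = 9 + 6 = 15 (disjoint).
In U(10,17), cl(S) = S if |S| < 10, else cl(S) = E.
Since 15 >= 10, cl(A union B) = E.
|cl(A union B)| = 17.

17


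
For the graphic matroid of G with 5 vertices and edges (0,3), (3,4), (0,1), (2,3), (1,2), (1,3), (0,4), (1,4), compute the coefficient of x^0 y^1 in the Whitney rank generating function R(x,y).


R(x,y) = sum over A in 2^E of x^(r(E)-r(A)) * y^(|A|-r(A)).
G has 5 vertices, 8 edges. r(E) = 4.
Enumerate all 2^8 = 256 subsets.
Count subsets with r(E)-r(A)=0 and |A|-r(A)=1: 48.

48


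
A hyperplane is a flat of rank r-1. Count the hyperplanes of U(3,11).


Hyperplanes of U(3,11) are flats of rank 2.
In a uniform matroid, these are exactly the (2)-element subsets.
Count = (11 choose 2) = 55.

55


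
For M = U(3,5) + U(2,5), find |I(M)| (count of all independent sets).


For a direct sum, |I(M1+M2)| = |I(M1)| * |I(M2)|.
|I(U(3,5))| = sum C(5,k) for k=0..3 = 26.
|I(U(2,5))| = sum C(5,k) for k=0..2 = 16.
Total = 26 * 16 = 416.

416


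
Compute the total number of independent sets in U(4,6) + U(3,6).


For a direct sum, |I(M1+M2)| = |I(M1)| * |I(M2)|.
|I(U(4,6))| = sum C(6,k) for k=0..4 = 57.
|I(U(3,6))| = sum C(6,k) for k=0..3 = 42.
Total = 57 * 42 = 2394.

2394


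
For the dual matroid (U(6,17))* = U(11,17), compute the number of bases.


The dual of U(r,n) is U(n-r, n) = U(11,17).
Bases of U(11,17) are all (11)-element subsets.
|B(M*)| = C(17,11) = 17! / (11! * 6!) = 12376.

12376


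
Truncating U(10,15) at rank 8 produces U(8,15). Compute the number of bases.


Truncating U(10,15) to rank 8 gives U(8,15).
Bases of U(8,15) are all 8-element subsets of 15 elements.
Number of bases = C(15,8) = 15! / (8! * 7!) = 6435.

6435


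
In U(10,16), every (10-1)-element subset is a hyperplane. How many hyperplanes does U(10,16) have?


Hyperplanes of U(10,16) are flats of rank 9.
In a uniform matroid, these are exactly the (9)-element subsets.
Count = (16 choose 9) = 11440.

11440


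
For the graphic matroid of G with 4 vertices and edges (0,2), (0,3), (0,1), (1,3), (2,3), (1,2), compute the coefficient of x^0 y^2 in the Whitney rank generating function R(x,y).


R(x,y) = sum over A in 2^E of x^(r(E)-r(A)) * y^(|A|-r(A)).
G has 4 vertices, 6 edges. r(E) = 3.
Enumerate all 2^6 = 64 subsets.
Count subsets with r(E)-r(A)=0 and |A|-r(A)=2: 6.

6


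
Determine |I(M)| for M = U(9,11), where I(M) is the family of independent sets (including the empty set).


Independent sets of U(9,11) are all subsets of size <= 9.
Count = C(11,0) + C(11,1) + C(11,2) + C(11,3) + C(11,4) + C(11,5) + C(11,6) + C(11,7) + C(11,8) + C(11,9)
     = 1 + 11 + 55 + 165 + 330 + 462 + 462 + 330 + 165 + 55
     = 2036.

2036


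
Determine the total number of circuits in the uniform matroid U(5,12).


In U(5,12), circuits are the (6)-element subsets.
Any set of 6 elements is dependent, and removing any one element gives
an independent set of size 5, so it is a minimal dependent set.
Number of circuits = C(12,6) = 12! / (6! * 6!) = 924.

924


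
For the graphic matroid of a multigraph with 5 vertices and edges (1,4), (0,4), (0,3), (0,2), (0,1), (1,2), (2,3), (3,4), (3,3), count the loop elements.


In a graphic matroid, a loop is a self-loop edge (u,u) with rank 0.
Examining all 9 edges for self-loops...
Self-loops found: (3,3)
Number of loops = 1.

1


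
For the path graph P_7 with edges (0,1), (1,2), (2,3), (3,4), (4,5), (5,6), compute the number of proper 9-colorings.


P(P_7, k) = k * (k-1)^(6).
P(9) = 9 * 8^6 = 9 * 262144 = 2359296.

2359296


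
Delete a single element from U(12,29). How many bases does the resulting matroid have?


Deleting e from U(12,29) gives U(12,28) since n > r.
Bases of U(12,28) = C(28,12) = 28! / (12! * 16!) = 30421755.

30421755


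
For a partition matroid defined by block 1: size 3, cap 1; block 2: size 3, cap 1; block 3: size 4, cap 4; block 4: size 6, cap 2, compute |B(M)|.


A basis picks exactly ci elements from block i.
Number of bases = product of C(|Si|, ci).
= C(3,1) * C(3,1) * C(4,4) * C(6,2)
= 3 * 3 * 1 * 15
= 135.

135


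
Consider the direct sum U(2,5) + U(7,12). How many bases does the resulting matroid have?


Bases of a direct sum M1 + M2: |B| = |B(M1)| * |B(M2)|.
|B(U(2,5))| = C(5,2) = 10.
|B(U(7,12))| = C(12,7) = 792.
Total bases = 10 * 792 = 7920.

7920


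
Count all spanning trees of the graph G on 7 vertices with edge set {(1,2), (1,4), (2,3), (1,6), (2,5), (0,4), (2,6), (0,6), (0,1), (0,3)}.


By Kirchhoff's matrix tree theorem, the number of spanning trees equals
the determinant of any cofactor of the Laplacian matrix L.
G has 7 vertices and 10 edges.
Computing the (6 x 6) cofactor determinant gives 61.

61


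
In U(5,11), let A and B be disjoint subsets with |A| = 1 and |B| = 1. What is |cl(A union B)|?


|A union B| = 1 + 1 = 2 (disjoint).
In U(5,11), cl(S) = S if |S| < 5, else cl(S) = E.
Since 2 < 5, cl(A union B) = A union B.
|cl(A union B)| = 2.

2


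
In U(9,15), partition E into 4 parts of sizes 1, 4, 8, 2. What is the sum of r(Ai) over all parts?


r(Ai) = min(|Ai|, 9) for each part.
Sum = min(1,9) + min(4,9) + min(8,9) + min(2,9)
    = 1 + 4 + 8 + 2
    = 15.

15


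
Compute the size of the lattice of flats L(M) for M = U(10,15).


Flats of U(10,15): every subset of size < 10 is a flat, plus E itself.
Count = (15 choose 0) + (15 choose 1) + (15 choose 2) + (15 choose 3) + (15 choose 4) + (15 choose 5) + (15 choose 6) + (15 choose 7) + (15 choose 8) + (15 choose 9) + 1
     = 1 + 15 + 105 + 455 + 1365 + 3003 + 5005 + 6435 + 6435 + 5005 + 1
     = 27825.

27825


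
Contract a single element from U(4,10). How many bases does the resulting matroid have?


Contracting e from U(4,10) gives U(3,9).
Bases of U(3,9) = C(9,3) = (9 * 8 * 7) / (1 * 2 * 3) = 84.

84


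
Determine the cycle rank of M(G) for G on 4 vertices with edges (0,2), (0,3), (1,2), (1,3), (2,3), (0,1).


Cycle rank (nullity) = |E| - r(M) = |E| - (|V| - c).
|E| = 6, |V| = 4, c = 1.
Nullity = 6 - (4 - 1) = 6 - 3 = 3.

3


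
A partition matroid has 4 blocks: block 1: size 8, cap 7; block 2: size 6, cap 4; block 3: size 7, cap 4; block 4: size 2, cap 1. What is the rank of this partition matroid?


Rank of a partition matroid = sum of min(|Si|, ci) for each block.
= min(8,7) + min(6,4) + min(7,4) + min(2,1)
= 7 + 4 + 4 + 1
= 16.

16


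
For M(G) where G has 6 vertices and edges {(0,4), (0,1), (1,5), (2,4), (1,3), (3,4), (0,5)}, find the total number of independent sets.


An independent set in a graphic matroid is an acyclic edge subset.
G has 6 vertices and 7 edges.
Enumerate all 2^7 = 128 subsets, checking for acyclicity.
Total independent sets = 104.

104


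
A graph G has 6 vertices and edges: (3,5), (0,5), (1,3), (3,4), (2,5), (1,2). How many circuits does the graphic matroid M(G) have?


A circuit in a graphic matroid = edge set of a simple cycle.
G has 6 vertices and 6 edges.
Enumerating all minimal edge subsets forming cycles...
Total circuits found: 1.

1


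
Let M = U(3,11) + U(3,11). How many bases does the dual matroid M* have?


(M1+M2)* = M1* + M2*.
M1* = U(8,11), bases: C(11,8) = 165.
M2* = U(8,11), bases: C(11,8) = 165.
|B(M*)| = 165 * 165 = 27225.

27225


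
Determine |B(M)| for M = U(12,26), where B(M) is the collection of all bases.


Bases of U(12,26) are all 12-element subsets of the 26-element ground set.
Number of bases = C(26,12).
C(26,12) = 9657700.

9657700


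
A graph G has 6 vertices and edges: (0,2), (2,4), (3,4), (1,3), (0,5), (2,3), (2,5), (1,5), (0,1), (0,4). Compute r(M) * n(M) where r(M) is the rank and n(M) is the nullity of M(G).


r(M) = |V| - c = 6 - 1 = 5.
nullity = |E| - r(M) = 10 - 5 = 5.
Product = 5 * 5 = 25.

25


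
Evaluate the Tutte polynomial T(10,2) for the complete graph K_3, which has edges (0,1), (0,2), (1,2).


T(K_3; x,y) = x^2 + x + y.
T(10,2) = 100 + 10 + 2 = 112.

112


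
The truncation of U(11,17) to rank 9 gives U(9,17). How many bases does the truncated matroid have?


Truncating U(11,17) to rank 9 gives U(9,17).
Bases of U(9,17) are all 9-element subsets of 17 elements.
Number of bases = C(17,9) = 24310.

24310


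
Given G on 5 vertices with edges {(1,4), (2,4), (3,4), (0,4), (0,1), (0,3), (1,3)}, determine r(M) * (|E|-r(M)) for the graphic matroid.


r(M) = |V| - c = 5 - 1 = 4.
nullity = |E| - r(M) = 7 - 4 = 3.
Product = 4 * 3 = 12.

12


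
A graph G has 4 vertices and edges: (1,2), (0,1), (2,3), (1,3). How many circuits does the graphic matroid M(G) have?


A circuit in a graphic matroid = edge set of a simple cycle.
G has 4 vertices and 4 edges.
Enumerating all minimal edge subsets forming cycles...
Total circuits found: 1.

1


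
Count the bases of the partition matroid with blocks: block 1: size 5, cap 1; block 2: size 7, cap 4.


A basis picks exactly ci elements from block i.
Number of bases = product of C(|Si|, ci).
= C(5,1) * C(7,4)
= 5 * 35
= 175.

175


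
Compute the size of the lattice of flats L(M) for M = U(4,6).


Flats of U(4,6): every subset of size < 4 is a flat, plus E itself.
Count = (6 choose 0) + (6 choose 1) + (6 choose 2) + (6 choose 3) + 1
     = 1 + 6 + 15 + 20 + 1
     = 43.

43


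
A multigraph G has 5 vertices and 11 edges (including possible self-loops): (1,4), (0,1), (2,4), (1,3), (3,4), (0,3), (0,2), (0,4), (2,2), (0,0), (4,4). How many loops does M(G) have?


In a graphic matroid, a loop is a self-loop edge (u,u) with rank 0.
Examining all 11 edges for self-loops...
Self-loops found: (2,2), (0,0), (4,4)
Number of loops = 3.

3


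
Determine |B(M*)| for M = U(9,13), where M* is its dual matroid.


The dual of U(r,n) is U(n-r, n) = U(4,13).
Bases of U(4,13) are all (4)-element subsets.
|B(M*)| = (13 choose 4) = 715.

715


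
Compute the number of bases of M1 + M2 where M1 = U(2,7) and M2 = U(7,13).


Bases of a direct sum M1 + M2: |B| = |B(M1)| * |B(M2)|.
|B(U(2,7))| = C(7,2) = 21.
|B(U(7,13))| = C(13,7) = 1716.
Total bases = 21 * 1716 = 36036.

36036


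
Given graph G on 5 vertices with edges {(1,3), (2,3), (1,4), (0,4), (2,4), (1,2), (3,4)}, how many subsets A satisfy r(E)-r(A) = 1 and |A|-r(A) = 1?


R(x,y) = sum over A in 2^E of x^(r(E)-r(A)) * y^(|A|-r(A)).
G has 5 vertices, 7 edges. r(E) = 4.
Enumerate all 2^7 = 128 subsets.
Count subsets with r(E)-r(A)=1 and |A|-r(A)=1: 19.

19


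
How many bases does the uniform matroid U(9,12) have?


Bases of U(9,12) are all 9-element subsets of the 12-element ground set.
Number of bases = C(12,9).
(12 choose 9) = 220.

220


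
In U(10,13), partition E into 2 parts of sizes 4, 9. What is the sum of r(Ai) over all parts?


r(Ai) = min(|Ai|, 10) for each part.
Sum = min(4,10) + min(9,10)
    = 4 + 9
    = 13.

13


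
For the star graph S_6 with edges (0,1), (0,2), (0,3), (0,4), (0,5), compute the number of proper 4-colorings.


P(tree, k) = k * (k-1)^(5) for any tree on 6 vertices.
P(4) = 4 * 3^5 = 4 * 243 = 972.

972


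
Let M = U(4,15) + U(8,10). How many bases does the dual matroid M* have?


(M1+M2)* = M1* + M2*.
M1* = U(11,15), bases: C(15,11) = 1365.
M2* = U(2,10), bases: C(10,2) = 45.
|B(M*)| = 1365 * 45 = 61425.

61425


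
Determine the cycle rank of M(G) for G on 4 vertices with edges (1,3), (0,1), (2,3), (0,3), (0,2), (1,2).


Cycle rank (nullity) = |E| - r(M) = |E| - (|V| - c).
|E| = 6, |V| = 4, c = 1.
Nullity = 6 - (4 - 1) = 6 - 3 = 3.

3


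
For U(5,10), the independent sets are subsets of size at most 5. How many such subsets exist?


Independent sets of U(5,10) are all subsets of size <= 5.
Count = (10 choose 0) + (10 choose 1) + (10 choose 2) + (10 choose 3) + (10 choose 4) + (10 choose 5)
     = 1 + 10 + 45 + 120 + 210 + 252
     = 638.

638


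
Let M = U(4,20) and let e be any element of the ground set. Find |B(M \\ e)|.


Deleting e from U(4,20) gives U(4,19) since n > r.
Bases of U(4,19) = (19 choose 4) = 3876.

3876


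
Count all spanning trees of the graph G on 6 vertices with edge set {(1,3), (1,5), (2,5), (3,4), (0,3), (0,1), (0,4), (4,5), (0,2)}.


By Kirchhoff's matrix tree theorem, the number of spanning trees equals
the determinant of any cofactor of the Laplacian matrix L.
G has 6 vertices and 9 edges.
Computing the (5 x 5) cofactor determinant gives 69.

69


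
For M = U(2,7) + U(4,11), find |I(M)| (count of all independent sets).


For a direct sum, |I(M1+M2)| = |I(M1)| * |I(M2)|.
|I(U(2,7))| = sum C(7,k) for k=0..2 = 29.
|I(U(4,11))| = sum C(11,k) for k=0..4 = 562.
Total = 29 * 562 = 16298.

16298


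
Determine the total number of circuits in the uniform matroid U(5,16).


In U(5,16), circuits are the (6)-element subsets.
Any set of 6 elements is dependent, and removing any one element gives
an independent set of size 5, so it is a minimal dependent set.
Number of circuits = C(16,6) = 16! / (6! * 10!) = 8008.

8008


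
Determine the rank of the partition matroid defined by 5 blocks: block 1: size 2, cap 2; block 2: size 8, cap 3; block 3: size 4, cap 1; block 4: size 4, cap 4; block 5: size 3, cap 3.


Rank of a partition matroid = sum of min(|Si|, ci) for each block.
= min(2,2) + min(8,3) + min(4,1) + min(4,4) + min(3,3)
= 2 + 3 + 1 + 4 + 3
= 13.

13


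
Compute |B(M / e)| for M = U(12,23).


Contracting e from U(12,23) gives U(11,22).
Bases of U(11,22) = C(22,11) = 22! / (11! * 11!) = 705432.

705432


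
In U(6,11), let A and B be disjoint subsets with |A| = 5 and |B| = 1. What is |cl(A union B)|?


|A union B| = 5 + 1 = 6 (disjoint).
In U(6,11), cl(S) = S if |S| < 6, else cl(S) = E.
Since 6 >= 6, cl(A union B) = E.
|cl(A union B)| = 11.

11


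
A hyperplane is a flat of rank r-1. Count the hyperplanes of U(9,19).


Hyperplanes of U(9,19) are flats of rank 8.
In a uniform matroid, these are exactly the (8)-element subsets.
Count = C(19,8) = 19! / (8! * 11!) = 75582.

75582


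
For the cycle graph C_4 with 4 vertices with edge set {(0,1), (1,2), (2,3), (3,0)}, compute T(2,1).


T(C_4; x,y) = x + x^2 + ... + x^(3) + y.
T(2,1) = 2^1 + 2^2 + 2^3 + 1
= 2 + 4 + 8 + 1
= 15.

15


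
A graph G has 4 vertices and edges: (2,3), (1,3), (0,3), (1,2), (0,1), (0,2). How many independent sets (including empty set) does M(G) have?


An independent set in a graphic matroid is an acyclic edge subset.
G has 4 vertices and 6 edges.
Enumerate all 2^6 = 64 subsets, checking for acyclicity.
Total independent sets = 38.

38


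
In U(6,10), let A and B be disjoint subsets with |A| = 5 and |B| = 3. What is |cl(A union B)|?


|A union B| = 5 + 3 = 8 (disjoint).
In U(6,10), cl(S) = S if |S| < 6, else cl(S) = E.
Since 8 >= 6, cl(A union B) = E.
|cl(A union B)| = 10.

10


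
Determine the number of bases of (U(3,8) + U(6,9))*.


(M1+M2)* = M1* + M2*.
M1* = U(5,8), bases: C(8,5) = 56.
M2* = U(3,9), bases: C(9,3) = 84.
|B(M*)| = 56 * 84 = 4704.

4704


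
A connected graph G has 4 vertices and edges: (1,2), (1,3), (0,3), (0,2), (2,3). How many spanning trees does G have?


By Kirchhoff's matrix tree theorem, the number of spanning trees equals
the determinant of any cofactor of the Laplacian matrix L.
G has 4 vertices and 5 edges.
Computing the (3 x 3) cofactor determinant gives 8.

8


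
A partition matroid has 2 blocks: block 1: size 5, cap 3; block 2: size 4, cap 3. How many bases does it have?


A basis picks exactly ci elements from block i.
Number of bases = product of C(|Si|, ci).
= C(5,3) * C(4,3)
= 10 * 4
= 40.

40


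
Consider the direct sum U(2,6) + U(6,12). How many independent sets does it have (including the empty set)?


For a direct sum, |I(M1+M2)| = |I(M1)| * |I(M2)|.
|I(U(2,6))| = sum C(6,k) for k=0..2 = 22.
|I(U(6,12))| = sum C(12,k) for k=0..6 = 2510.
Total = 22 * 2510 = 55220.

55220


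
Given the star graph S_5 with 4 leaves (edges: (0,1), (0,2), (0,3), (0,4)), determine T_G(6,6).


A star on 5 vertices is a tree with 4 edges.
T(x,y) = x^(4) for any tree.
T(6,6) = 6^4 = 1296.

1296


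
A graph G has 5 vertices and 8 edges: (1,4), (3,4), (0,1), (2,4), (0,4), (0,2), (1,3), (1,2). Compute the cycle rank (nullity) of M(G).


Cycle rank (nullity) = |E| - r(M) = |E| - (|V| - c).
|E| = 8, |V| = 5, c = 1.
Nullity = 8 - (5 - 1) = 8 - 4 = 4.

4


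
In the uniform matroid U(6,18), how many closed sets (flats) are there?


Flats of U(6,18): every subset of size < 6 is a flat, plus E itself.
Count = (18 choose 0) + (18 choose 1) + (18 choose 2) + (18 choose 3) + (18 choose 4) + (18 choose 5) + 1
     = 1 + 18 + 153 + 816 + 3060 + 8568 + 1
     = 12617.

12617


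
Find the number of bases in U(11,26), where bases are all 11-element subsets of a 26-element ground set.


Bases of U(11,26) are all 11-element subsets of the 26-element ground set.
Number of bases = C(26,11).
C(26,11) = 7726160.

7726160


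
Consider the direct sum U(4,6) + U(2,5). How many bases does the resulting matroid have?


Bases of a direct sum M1 + M2: |B| = |B(M1)| * |B(M2)|.
|B(U(4,6))| = C(6,4) = 15.
|B(U(2,5))| = C(5,2) = 10.
Total bases = 15 * 10 = 150.

150


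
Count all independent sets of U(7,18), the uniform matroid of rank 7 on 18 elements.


Independent sets of U(7,18) are all subsets of size <= 7.
Count = (18 choose 0) + (18 choose 1) + (18 choose 2) + (18 choose 3) + (18 choose 4) + (18 choose 5) + (18 choose 6) + (18 choose 7)
     = 1 + 18 + 153 + 816 + 3060 + 8568 + 18564 + 31824
     = 63004.

63004


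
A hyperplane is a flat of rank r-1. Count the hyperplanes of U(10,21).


Hyperplanes of U(10,21) are flats of rank 9.
In a uniform matroid, these are exactly the (9)-element subsets.
Count = C(21,9) = 293930.

293930


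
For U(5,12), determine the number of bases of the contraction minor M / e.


Contracting e from U(5,12) gives U(4,11).
Bases of U(4,11) = C(11,4) = (11 * 10 * 9 * 8) / (1 * 2 * 3 * 4) = 330.

330


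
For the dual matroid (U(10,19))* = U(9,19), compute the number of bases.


The dual of U(r,n) is U(n-r, n) = U(9,19).
Bases of U(9,19) are all (9)-element subsets.
|B(M*)| = C(19,9) = 92378.

92378


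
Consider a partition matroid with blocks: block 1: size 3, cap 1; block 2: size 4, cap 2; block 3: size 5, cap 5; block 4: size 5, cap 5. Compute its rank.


Rank of a partition matroid = sum of min(|Si|, ci) for each block.
= min(3,1) + min(4,2) + min(5,5) + min(5,5)
= 1 + 2 + 5 + 5
= 13.

13


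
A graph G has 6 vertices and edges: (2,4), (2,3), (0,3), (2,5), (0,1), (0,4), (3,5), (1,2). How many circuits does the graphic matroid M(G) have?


A circuit in a graphic matroid = edge set of a simple cycle.
G has 6 vertices and 8 edges.
Enumerating all minimal edge subsets forming cycles...
Total circuits found: 6.

6


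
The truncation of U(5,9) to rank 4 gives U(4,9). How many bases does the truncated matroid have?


Truncating U(5,9) to rank 4 gives U(4,9).
Bases of U(4,9) are all 4-element subsets of 9 elements.
Number of bases = C(9,4) = 9! / (4! * 5!) = 126.

126


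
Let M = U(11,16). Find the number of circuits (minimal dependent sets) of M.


In U(11,16), circuits are the (12)-element subsets.
Any set of 12 elements is dependent, and removing any one element gives
an independent set of size 11, so it is a minimal dependent set.
Number of circuits = C(16,12) = 1820.

1820


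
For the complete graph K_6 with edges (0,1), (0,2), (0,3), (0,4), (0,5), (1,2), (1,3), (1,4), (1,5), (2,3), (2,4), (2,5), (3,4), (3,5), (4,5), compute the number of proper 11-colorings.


P(K_6, k) = k(k-1)(k-2)...(k-5).
P(11) = (11) * (10) * (9) * (8) * (7) * (6) = 332640.

332640


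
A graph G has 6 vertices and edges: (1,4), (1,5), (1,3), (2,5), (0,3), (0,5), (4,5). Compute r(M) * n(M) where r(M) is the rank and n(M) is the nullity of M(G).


r(M) = |V| - c = 6 - 1 = 5.
nullity = |E| - r(M) = 7 - 5 = 2.
Product = 5 * 2 = 10.

10


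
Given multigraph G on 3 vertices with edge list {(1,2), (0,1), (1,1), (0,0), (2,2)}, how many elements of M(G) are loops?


In a graphic matroid, a loop is a self-loop edge (u,u) with rank 0.
Examining all 5 edges for self-loops...
Self-loops found: (1,1), (0,0), (2,2)
Number of loops = 3.

3


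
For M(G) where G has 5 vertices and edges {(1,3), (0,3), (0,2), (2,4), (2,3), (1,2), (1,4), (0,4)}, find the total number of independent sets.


An independent set in a graphic matroid is an acyclic edge subset.
G has 5 vertices and 8 edges.
Enumerate all 2^8 = 256 subsets, checking for acyclicity.
Total independent sets = 134.

134


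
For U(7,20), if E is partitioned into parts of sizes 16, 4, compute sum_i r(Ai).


r(Ai) = min(|Ai|, 7) for each part.
Sum = min(16,7) + min(4,7)
    = 7 + 4
    = 11.

11


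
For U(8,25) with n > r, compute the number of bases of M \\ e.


Deleting e from U(8,25) gives U(8,24) since n > r.
Bases of U(8,24) = C(24,8) = 735471.

735471


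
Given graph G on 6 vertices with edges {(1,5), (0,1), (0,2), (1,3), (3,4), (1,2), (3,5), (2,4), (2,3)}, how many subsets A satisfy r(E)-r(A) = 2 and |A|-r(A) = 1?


R(x,y) = sum over A in 2^E of x^(r(E)-r(A)) * y^(|A|-r(A)).
G has 6 vertices, 9 edges. r(E) = 5.
Enumerate all 2^9 = 512 subsets.
Count subsets with r(E)-r(A)=2 and |A|-r(A)=1: 27.

27


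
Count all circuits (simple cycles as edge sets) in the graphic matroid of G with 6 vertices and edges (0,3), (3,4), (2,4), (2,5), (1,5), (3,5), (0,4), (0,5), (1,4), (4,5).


A circuit in a graphic matroid = edge set of a simple cycle.
G has 6 vertices and 10 edges.
Enumerating all minimal edge subsets forming cycles...
Total circuits found: 18.

18


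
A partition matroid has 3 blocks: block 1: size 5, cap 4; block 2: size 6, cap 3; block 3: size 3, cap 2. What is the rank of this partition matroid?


Rank of a partition matroid = sum of min(|Si|, ci) for each block.
= min(5,4) + min(6,3) + min(3,2)
= 4 + 3 + 2
= 9.

9


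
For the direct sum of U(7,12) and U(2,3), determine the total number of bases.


Bases of a direct sum M1 + M2: |B| = |B(M1)| * |B(M2)|.
|B(U(7,12))| = C(12,7) = 792.
|B(U(2,3))| = C(3,2) = 3.
Total bases = 792 * 3 = 2376.

2376


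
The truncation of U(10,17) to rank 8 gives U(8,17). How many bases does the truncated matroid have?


Truncating U(10,17) to rank 8 gives U(8,17).
Bases of U(8,17) are all 8-element subsets of 17 elements.
Number of bases = C(17,8) = 24310.

24310


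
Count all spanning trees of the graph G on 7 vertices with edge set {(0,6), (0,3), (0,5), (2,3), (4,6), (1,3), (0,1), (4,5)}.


By Kirchhoff's matrix tree theorem, the number of spanning trees equals
the determinant of any cofactor of the Laplacian matrix L.
G has 7 vertices and 8 edges.
Computing the (6 x 6) cofactor determinant gives 12.

12


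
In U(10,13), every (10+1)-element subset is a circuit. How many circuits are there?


In U(10,13), circuits are the (11)-element subsets.
Any set of 11 elements is dependent, and removing any one element gives
an independent set of size 10, so it is a minimal dependent set.
Number of circuits = C(13,11) = 13! / (11! * 2!) = 78.

78


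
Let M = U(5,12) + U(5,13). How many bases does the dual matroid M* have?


(M1+M2)* = M1* + M2*.
M1* = U(7,12), bases: C(12,7) = 792.
M2* = U(8,13), bases: C(13,8) = 1287.
|B(M*)| = 792 * 1287 = 1019304.

1019304


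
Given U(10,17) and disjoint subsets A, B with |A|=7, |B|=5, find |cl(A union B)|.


|A union B| = 7 + 5 = 12 (disjoint).
In U(10,17), cl(S) = S if |S| < 10, else cl(S) = E.
Since 12 >= 10, cl(A union B) = E.
|cl(A union B)| = 17.

17


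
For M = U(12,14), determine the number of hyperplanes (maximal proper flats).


Hyperplanes of U(12,14) are flats of rank 11.
In a uniform matroid, these are exactly the (11)-element subsets.
Count = C(14,11) = 14! / (11! * 3!) = 364.

364


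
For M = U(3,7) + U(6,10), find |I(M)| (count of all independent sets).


For a direct sum, |I(M1+M2)| = |I(M1)| * |I(M2)|.
|I(U(3,7))| = sum C(7,k) for k=0..3 = 64.
|I(U(6,10))| = sum C(10,k) for k=0..6 = 848.
Total = 64 * 848 = 54272.

54272


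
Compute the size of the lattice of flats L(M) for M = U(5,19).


Flats of U(5,19): every subset of size < 5 is a flat, plus E itself.
Count = (19 choose 0) + (19 choose 1) + (19 choose 2) + (19 choose 3) + (19 choose 4) + 1
     = 1 + 19 + 171 + 969 + 3876 + 1
     = 5037.

5037


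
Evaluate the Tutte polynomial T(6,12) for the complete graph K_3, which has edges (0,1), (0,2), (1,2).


T(K_3; x,y) = x^2 + x + y.
T(6,12) = 36 + 6 + 12 = 54.

54


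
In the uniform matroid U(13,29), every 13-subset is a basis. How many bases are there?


Bases of U(13,29) are all 13-element subsets of the 29-element ground set.
Number of bases = C(29,13).
C(29,13) = 29! / (13! * 16!) = 67863915.

67863915


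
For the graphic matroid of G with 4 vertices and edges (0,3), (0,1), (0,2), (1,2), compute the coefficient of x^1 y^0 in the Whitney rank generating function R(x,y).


R(x,y) = sum over A in 2^E of x^(r(E)-r(A)) * y^(|A|-r(A)).
G has 4 vertices, 4 edges. r(E) = 3.
Enumerate all 2^4 = 16 subsets.
Count subsets with r(E)-r(A)=1 and |A|-r(A)=0: 6.

6
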